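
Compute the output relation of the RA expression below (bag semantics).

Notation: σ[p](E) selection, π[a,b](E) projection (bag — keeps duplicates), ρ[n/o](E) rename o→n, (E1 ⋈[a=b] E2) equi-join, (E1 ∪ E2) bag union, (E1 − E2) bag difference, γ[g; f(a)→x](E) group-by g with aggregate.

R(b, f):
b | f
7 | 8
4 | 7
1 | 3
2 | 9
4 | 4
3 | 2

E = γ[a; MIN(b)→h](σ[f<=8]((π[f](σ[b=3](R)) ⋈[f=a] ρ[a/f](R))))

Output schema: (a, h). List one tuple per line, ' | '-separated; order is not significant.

Per-node cardinality:
  R → 6
  σ[b=3](R) → 1
  π[f](σ[b=3](R)) → 1
  R → 6
  ρ[a/f](R) → 6
  (π[f](σ[b=3](R)) ⋈[f=a] ρ[a/f](R)) → 1
  σ[f<=8]((π[f](σ[b=3](R)) ⋈[f=a] ρ[a/f](R))) → 1
  γ[a; MIN(b)→h](σ[f<=8]((π[f](σ[b=3](R)) ⋈[f=a] ρ[a/f](R)))) → 1

== RESULT ==
a | h
2 | 3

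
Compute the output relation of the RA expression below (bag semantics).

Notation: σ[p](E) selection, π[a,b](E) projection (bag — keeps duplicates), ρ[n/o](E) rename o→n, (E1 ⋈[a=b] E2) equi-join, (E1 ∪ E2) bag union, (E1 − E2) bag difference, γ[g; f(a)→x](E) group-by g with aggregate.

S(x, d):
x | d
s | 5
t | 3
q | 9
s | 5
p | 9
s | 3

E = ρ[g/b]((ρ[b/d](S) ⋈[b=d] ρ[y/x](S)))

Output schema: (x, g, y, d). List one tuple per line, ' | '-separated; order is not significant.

Subexpression sizes:
  S → 6
  ρ[b/d](S) → 6
  S → 6
  ρ[y/x](S) → 6
  (ρ[b/d](S) ⋈[b=d] ρ[y/x](S)) → 12
  ρ[g/b]((ρ[b/d](S) ⋈[b=d] ρ[y/x](S))) → 12

== RESULT ==
x | g | y | d
p | 9 | p | 9
p | 9 | q | 9
q | 9 | p | 9
q | 9 | q | 9
s | 3 | s | 3
s | 3 | t | 3
s | 5 | s | 5
s | 5 | s | 5
s | 5 | s | 5
s | 5 | s | 5
t | 3 | s | 3
t | 3 | t | 3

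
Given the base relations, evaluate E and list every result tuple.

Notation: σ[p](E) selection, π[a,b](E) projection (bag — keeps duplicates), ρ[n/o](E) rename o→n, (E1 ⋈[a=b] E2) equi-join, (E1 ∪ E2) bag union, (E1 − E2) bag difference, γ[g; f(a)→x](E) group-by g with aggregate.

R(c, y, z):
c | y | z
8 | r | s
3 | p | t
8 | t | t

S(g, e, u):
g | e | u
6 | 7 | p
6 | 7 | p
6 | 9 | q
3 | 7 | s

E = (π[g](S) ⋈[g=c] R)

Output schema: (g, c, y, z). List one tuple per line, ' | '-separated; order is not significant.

Row counts bottom-up:
  S → 4
  π[g](S) → 4
  R → 3
  (π[g](S) ⋈[g=c] R) → 1

== RESULT ==
g | c | y | z
3 | 3 | p | t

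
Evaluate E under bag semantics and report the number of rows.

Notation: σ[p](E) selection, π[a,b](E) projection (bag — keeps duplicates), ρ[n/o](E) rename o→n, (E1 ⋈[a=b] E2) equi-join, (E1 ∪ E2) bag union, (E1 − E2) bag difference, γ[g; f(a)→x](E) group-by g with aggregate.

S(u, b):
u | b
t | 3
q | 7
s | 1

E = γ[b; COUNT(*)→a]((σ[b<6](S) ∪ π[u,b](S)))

Subexpression sizes:
  S → 3
  σ[b<6](S) → 2
  S → 3
  π[u,b](S) → 3
  (σ[b<6](S) ∪ π[u,b](S)) → 5
  γ[b; COUNT(*)→a]((σ[b<6](S) ∪ π[u,b](S))) → 3

|E| = 3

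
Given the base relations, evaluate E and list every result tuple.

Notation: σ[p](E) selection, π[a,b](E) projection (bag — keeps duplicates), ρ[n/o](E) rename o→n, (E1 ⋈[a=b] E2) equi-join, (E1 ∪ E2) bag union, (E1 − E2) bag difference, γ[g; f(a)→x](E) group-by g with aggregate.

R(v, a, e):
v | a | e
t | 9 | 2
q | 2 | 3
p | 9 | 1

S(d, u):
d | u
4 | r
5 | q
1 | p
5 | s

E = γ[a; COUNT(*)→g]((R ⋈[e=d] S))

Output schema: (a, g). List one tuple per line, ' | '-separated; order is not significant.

Subexpression sizes:
  R → 3
  S → 4
  (R ⋈[e=d] S) → 1
  γ[a; COUNT(*)→g]((R ⋈[e=d] S)) → 1

== RESULT ==
a | g
9 | 1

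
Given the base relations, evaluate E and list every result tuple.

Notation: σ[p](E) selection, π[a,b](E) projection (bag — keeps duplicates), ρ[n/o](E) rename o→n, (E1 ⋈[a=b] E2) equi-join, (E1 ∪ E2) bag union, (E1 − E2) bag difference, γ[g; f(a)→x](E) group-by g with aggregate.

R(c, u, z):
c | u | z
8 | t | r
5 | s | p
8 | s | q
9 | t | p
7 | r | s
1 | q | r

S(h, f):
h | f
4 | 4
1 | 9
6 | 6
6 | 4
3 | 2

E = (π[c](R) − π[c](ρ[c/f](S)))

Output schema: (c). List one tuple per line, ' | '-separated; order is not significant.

Per-node cardinality:
  R → 6
  π[c](R) → 6
  S → 5
  ρ[c/f](S) → 5
  π[c](ρ[c/f](S)) → 5
  (π[c](R) − π[c](ρ[c/f](S))) → 5

== RESULT ==
c
1
5
7
8
8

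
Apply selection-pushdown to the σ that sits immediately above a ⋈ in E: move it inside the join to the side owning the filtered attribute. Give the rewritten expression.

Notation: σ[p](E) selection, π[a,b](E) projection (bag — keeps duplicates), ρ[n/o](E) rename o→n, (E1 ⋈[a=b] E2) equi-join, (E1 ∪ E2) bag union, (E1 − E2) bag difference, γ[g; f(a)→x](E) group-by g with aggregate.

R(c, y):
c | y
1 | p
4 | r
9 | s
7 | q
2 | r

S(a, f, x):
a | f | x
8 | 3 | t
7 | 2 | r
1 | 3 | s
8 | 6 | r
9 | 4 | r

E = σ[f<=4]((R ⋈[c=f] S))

σ filters on f, owned by the right side.
E' = (R ⋈[c=f] σ[f<=4](S))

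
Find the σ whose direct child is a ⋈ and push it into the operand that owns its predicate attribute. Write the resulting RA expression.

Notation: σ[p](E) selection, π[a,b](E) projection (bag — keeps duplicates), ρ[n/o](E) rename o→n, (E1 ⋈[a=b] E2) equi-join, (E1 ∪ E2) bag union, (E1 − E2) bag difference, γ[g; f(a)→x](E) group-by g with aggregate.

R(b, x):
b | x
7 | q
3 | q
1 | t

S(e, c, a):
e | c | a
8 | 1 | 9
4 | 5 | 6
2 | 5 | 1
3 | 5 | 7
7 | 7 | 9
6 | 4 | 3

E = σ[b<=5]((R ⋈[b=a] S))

σ filters on b, owned by the left side.
E' = (σ[b<=5](R) ⋈[b=a] S)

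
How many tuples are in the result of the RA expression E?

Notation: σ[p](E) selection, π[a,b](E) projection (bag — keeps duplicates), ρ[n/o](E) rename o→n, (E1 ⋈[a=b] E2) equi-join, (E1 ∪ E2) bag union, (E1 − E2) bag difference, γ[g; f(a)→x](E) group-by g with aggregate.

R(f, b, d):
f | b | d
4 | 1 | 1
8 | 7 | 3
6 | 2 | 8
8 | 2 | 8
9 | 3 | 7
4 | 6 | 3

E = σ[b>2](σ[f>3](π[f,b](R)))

Subexpression sizes:
  R → 6
  π[f,b](R) → 6
  σ[f>3](π[f,b](R)) → 6
  σ[b>2](σ[f>3](π[f,b](R))) → 3

|E| = 3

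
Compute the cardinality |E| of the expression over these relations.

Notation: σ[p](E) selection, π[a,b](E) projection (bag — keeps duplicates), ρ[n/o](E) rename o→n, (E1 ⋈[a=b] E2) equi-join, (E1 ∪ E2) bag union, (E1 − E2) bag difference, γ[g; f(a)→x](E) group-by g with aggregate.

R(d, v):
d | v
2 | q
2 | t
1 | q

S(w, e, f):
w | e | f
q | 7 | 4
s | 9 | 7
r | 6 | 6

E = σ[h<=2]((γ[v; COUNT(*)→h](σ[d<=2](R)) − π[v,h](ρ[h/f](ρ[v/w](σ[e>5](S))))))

Row counts bottom-up:
  R → 3
  σ[d<=2](R) → 3
  γ[v; COUNT(*)→h](σ[d<=2](R)) → 2
  S → 3
  σ[e>5](S) → 3
  ρ[v/w](σ[e>5](S)) → 3
  ρ[h/f](ρ[v/w](σ[e>5](S))) → 3
  π[v,h](ρ[h/f](ρ[v/w](σ[e>5](S)))) → 3
  (γ[v; COUNT(*)→h](σ[d<=2](R)) − π[v,h](ρ[h/f](ρ[v/w](σ[e>5](S))))) → 2
  σ[h<=2]((γ[v; COUNT(*)→h](σ[d<=2](R)) − π[v,h](ρ[h/f](ρ[v/w](σ[e>5](S)))))) → 2

|E| = 2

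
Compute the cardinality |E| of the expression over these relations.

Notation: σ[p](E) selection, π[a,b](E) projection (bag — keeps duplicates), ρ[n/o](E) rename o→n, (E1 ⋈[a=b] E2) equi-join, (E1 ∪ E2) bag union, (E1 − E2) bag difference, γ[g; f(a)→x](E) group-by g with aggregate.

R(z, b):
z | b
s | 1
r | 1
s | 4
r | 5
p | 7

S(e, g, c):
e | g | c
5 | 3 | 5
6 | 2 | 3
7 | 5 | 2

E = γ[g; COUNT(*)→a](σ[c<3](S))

Row counts bottom-up:
  S → 3
  σ[c<3](S) → 1
  γ[g; COUNT(*)→a](σ[c<3](S)) → 1

|E| = 1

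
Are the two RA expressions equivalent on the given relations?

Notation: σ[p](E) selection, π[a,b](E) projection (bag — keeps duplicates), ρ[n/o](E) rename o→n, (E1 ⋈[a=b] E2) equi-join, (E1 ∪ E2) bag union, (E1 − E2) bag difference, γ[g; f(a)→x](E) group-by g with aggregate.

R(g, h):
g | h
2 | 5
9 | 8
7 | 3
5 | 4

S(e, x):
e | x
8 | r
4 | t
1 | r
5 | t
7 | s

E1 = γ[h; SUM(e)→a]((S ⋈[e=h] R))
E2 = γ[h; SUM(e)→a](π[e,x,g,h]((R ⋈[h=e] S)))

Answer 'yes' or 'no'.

E1 per-node cardinality:
  S → 5
  R → 4
  (S ⋈[e=h] R) → 3
  γ[h; SUM(e)→a]((S ⋈[e=h] R)) → 3
E2 per-node cardinality:
  R → 4
  S → 5
  (R ⋈[h=e] S) → 3
  π[e,x,g,h]((R ⋈[h=e] S)) → 3
  γ[h; SUM(e)→a](π[e,x,g,h]((R ⋈[h=e] S))) → 3

E1 and E2 produce the same multiset:
h | a
4 | 4
5 | 5
8 | 8

yes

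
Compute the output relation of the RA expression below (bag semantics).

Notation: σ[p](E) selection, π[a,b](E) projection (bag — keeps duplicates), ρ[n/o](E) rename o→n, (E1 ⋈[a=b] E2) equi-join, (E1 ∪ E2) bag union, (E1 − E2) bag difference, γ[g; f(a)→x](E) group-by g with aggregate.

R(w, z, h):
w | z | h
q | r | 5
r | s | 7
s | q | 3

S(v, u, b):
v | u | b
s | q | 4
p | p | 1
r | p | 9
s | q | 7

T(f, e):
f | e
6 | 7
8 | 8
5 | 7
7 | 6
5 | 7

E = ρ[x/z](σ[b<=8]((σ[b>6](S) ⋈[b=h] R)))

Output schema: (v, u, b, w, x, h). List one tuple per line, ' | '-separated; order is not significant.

Subexpression sizes:
  S → 4
  σ[b>6](S) → 2
  R → 3
  (σ[b>6](S) ⋈[b=h] R) → 1
  σ[b<=8]((σ[b>6](S) ⋈[b=h] R)) → 1
  ρ[x/z](σ[b<=8]((σ[b>6](S) ⋈[b=h] R))) → 1

== RESULT ==
v | u | b | w | x | h
s | q | 7 | r | s | 7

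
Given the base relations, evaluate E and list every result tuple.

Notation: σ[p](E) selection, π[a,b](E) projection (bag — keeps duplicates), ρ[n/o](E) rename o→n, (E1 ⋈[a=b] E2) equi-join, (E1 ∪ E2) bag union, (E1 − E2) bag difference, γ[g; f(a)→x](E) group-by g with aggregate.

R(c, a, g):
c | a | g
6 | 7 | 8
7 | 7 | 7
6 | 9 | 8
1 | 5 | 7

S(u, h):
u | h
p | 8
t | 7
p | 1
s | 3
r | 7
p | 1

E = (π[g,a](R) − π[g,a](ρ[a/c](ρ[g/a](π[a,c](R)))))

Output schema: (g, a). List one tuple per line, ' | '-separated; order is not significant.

Stepwise |·|:
  R → 4
  π[g,a](R) → 4
  R → 4
  π[a,c](R) → 4
  ρ[g/a](π[a,c](R)) → 4
  ρ[a/c](ρ[g/a](π[a,c](R))) → 4
  π[g,a](ρ[a/c](ρ[g/a](π[a,c](R)))) → 4
  (π[g,a](R) − π[g,a](ρ[a/c](ρ[g/a](π[a,c](R))))) → 3

== RESULT ==
g | a
7 | 5
8 | 7
8 | 9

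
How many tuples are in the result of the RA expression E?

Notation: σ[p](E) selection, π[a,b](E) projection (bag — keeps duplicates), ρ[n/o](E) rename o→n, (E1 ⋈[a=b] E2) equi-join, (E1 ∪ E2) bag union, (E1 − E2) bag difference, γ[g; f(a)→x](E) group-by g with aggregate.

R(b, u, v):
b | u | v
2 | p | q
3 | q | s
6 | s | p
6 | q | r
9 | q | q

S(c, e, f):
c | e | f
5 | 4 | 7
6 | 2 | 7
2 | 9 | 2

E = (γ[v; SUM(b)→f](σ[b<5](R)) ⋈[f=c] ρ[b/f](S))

Stepwise |·|:
  R → 5
  σ[b<5](R) → 2
  γ[v; SUM(b)→f](σ[b<5](R)) → 2
  S → 3
  ρ[b/f](S) → 3
  (γ[v; SUM(b)→f](σ[b<5](R)) ⋈[f=c] ρ[b/f](S)) → 1

|E| = 1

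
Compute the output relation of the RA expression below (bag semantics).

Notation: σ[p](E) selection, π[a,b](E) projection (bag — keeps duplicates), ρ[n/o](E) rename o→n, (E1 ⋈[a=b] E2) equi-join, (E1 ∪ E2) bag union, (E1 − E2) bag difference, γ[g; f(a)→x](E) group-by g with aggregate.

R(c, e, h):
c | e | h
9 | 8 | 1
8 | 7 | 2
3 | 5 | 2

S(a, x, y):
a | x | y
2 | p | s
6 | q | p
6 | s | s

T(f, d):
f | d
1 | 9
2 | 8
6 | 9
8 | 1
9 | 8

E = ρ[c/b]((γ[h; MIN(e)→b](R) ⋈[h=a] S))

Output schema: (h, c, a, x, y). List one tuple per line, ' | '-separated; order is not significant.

Stepwise |·|:
  R → 3
  γ[h; MIN(e)→b](R) → 2
  S → 3
  (γ[h; MIN(e)→b](R) ⋈[h=a] S) → 1
  ρ[c/b]((γ[h; MIN(e)→b](R) ⋈[h=a] S)) → 1

== RESULT ==
h | c | a | x | y
2 | 5 | 2 | p | s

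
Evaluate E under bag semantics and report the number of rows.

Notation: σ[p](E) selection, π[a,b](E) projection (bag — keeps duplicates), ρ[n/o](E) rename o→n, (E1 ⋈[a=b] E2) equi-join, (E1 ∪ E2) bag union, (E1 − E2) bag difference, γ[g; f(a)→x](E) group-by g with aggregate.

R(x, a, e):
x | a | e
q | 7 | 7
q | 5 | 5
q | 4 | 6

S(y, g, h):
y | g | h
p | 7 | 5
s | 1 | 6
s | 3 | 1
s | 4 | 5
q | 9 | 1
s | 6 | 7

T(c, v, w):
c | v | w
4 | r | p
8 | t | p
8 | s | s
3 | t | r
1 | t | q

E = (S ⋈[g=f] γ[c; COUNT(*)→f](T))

Subexpression sizes:
  S → 6
  T → 5
  γ[c; COUNT(*)→f](T) → 4
  (S ⋈[g=f] γ[c; COUNT(*)→f](T)) → 3

|E| = 3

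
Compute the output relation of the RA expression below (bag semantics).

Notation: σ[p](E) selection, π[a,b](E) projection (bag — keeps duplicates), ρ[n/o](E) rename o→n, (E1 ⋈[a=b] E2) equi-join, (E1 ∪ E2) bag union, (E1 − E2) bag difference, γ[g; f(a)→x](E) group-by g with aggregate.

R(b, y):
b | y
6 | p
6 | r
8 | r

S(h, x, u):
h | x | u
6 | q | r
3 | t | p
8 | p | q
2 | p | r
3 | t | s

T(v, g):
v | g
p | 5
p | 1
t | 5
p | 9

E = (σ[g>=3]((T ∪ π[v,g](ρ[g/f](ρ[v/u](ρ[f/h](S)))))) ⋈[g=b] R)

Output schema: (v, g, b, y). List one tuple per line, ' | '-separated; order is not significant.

Per-node cardinality:
  T → 4
  S → 5
  ρ[f/h](S) → 5
  ρ[v/u](ρ[f/h](S)) → 5
  ρ[g/f](ρ[v/u](ρ[f/h](S))) → 5
  π[v,g](ρ[g/f](ρ[v/u](ρ[f/h](S)))) → 5
  (T ∪ π[v,g](ρ[g/f](ρ[v/u](ρ[f/h](S))))) → 9
  σ[g>=3]((T ∪ π[v,g](ρ[g/f](ρ[v/u](ρ[f/h](S)))))) → 7
  R → 3
  (σ[g>=3]((T ∪ π[v,g](ρ[g/f](ρ[v/u](ρ[f/h](S)))))) ⋈[g=b] R) → 3

== RESULT ==
v | g | b | y
q | 8 | 8 | r
r | 6 | 6 | p
r | 6 | 6 | r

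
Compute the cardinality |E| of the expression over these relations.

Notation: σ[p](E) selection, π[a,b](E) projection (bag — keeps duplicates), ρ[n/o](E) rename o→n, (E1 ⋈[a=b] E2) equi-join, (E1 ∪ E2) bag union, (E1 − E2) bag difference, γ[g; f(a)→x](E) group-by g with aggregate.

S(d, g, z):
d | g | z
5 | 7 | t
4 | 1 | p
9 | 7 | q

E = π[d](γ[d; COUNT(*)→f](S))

Row counts bottom-up:
  S → 3
  γ[d; COUNT(*)→f](S) → 3
  π[d](γ[d; COUNT(*)→f](S)) → 3

|E| = 3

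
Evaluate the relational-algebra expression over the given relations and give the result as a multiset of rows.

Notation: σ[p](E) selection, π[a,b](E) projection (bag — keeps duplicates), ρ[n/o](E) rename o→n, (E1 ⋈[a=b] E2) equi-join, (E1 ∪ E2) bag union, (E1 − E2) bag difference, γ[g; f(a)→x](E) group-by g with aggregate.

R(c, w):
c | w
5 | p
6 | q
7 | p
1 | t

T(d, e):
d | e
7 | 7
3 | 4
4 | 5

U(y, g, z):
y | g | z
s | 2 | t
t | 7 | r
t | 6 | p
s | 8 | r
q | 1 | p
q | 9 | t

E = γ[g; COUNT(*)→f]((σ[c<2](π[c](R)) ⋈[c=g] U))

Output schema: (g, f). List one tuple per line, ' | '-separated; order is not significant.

Row counts bottom-up:
  R → 4
  π[c](R) → 4
  σ[c<2](π[c](R)) → 1
  U → 6
  (σ[c<2](π[c](R)) ⋈[c=g] U) → 1
  γ[g; COUNT(*)→f]((σ[c<2](π[c](R)) ⋈[c=g] U)) → 1

== RESULT ==
g | f
1 | 1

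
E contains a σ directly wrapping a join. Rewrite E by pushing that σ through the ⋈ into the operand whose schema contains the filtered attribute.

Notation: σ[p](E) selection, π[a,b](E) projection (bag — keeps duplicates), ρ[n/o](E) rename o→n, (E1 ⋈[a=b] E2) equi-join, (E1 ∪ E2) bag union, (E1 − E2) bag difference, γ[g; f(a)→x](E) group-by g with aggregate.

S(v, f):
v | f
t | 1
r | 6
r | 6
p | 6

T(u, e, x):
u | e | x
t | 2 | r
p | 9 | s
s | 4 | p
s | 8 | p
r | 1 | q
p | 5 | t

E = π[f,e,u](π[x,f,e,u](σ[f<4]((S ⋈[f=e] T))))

σ filters on f, owned by the left side.
E' = π[f,e,u](π[x,f,e,u]((σ[f<4](S) ⋈[f=e] T)))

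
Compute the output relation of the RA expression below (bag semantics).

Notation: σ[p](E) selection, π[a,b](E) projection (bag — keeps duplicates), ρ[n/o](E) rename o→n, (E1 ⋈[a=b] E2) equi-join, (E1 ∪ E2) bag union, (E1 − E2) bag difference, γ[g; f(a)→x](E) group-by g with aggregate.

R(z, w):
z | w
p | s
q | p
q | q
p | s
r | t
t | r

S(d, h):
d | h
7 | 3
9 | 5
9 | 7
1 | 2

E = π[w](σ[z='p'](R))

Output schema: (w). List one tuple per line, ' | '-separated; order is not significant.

Subexpression sizes:
  R → 6
  σ[z='p'](R) → 2
  π[w](σ[z='p'](R)) → 2

== RESULT ==
w
s
s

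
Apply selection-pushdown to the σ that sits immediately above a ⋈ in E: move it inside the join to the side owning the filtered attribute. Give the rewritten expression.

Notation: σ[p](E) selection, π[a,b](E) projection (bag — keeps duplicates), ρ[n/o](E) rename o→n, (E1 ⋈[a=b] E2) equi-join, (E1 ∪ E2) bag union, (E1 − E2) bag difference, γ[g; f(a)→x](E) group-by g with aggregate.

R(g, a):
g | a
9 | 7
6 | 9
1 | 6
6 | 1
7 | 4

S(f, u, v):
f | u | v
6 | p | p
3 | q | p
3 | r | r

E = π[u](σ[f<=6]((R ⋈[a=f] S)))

σ filters on f, owned by the right side.
E' = π[u]((R ⋈[a=f] σ[f<=6](S)))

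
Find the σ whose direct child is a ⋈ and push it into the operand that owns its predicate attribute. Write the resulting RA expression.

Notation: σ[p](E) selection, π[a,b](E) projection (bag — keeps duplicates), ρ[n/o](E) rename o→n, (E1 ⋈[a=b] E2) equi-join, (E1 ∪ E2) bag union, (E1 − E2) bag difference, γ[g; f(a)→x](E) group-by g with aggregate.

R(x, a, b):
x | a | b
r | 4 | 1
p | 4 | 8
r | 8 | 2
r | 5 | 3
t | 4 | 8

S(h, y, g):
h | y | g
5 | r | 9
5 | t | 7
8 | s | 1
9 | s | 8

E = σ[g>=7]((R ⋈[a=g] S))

σ filters on g, owned by the right side.
E' = (R ⋈[a=g] σ[g>=7](S))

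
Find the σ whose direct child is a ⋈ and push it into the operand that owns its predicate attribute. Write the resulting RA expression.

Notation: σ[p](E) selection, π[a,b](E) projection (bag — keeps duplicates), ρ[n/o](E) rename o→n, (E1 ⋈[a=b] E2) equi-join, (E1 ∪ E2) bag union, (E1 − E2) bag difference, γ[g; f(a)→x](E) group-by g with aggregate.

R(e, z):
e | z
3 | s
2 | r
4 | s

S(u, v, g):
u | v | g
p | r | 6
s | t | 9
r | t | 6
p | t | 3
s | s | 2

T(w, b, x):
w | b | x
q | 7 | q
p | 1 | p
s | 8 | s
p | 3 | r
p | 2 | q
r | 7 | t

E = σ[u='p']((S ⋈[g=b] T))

σ filters on u, owned by the left side.
E' = (σ[u='p'](S) ⋈[g=b] T)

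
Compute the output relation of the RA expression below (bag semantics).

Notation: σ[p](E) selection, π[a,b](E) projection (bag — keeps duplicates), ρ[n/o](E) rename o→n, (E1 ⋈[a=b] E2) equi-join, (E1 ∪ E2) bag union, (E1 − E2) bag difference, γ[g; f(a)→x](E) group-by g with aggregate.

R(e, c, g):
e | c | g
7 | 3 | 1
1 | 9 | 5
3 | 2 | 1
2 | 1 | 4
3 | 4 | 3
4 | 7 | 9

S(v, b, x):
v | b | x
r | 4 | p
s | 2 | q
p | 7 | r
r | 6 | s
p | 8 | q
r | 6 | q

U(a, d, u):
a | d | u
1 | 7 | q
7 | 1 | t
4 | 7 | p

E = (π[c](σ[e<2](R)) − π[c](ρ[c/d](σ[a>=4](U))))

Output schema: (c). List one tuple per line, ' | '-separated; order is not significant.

Row counts bottom-up:
  R → 6
  σ[e<2](R) → 1
  π[c](σ[e<2](R)) → 1
  U → 3
  σ[a>=4](U) → 2
  ρ[c/d](σ[a>=4](U)) → 2
  π[c](ρ[c/d](σ[a>=4](U))) → 2
  (π[c](σ[e<2](R)) − π[c](ρ[c/d](σ[a>=4](U)))) → 1

== RESULT ==
c
9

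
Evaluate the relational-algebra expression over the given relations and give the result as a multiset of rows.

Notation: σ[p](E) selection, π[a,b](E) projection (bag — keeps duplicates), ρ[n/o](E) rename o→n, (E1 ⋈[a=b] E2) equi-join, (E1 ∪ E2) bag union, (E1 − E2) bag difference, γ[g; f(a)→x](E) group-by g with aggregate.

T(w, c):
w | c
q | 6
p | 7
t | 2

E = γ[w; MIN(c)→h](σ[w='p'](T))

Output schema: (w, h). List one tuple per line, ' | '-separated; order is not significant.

Per-node cardinality:
  T → 3
  σ[w='p'](T) → 1
  γ[w; MIN(c)→h](σ[w='p'](T)) → 1

== RESULT ==
w | h
p | 7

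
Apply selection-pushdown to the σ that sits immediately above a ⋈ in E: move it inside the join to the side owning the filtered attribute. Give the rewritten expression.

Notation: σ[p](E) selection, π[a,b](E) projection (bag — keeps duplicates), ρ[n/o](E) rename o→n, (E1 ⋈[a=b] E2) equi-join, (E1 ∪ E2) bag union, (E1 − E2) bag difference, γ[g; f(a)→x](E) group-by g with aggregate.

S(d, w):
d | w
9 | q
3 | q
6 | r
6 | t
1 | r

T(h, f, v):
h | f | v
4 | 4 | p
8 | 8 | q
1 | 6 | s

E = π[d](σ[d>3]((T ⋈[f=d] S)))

σ filters on d, owned by the right side.
E' = π[d]((T ⋈[f=d] σ[d>3](S)))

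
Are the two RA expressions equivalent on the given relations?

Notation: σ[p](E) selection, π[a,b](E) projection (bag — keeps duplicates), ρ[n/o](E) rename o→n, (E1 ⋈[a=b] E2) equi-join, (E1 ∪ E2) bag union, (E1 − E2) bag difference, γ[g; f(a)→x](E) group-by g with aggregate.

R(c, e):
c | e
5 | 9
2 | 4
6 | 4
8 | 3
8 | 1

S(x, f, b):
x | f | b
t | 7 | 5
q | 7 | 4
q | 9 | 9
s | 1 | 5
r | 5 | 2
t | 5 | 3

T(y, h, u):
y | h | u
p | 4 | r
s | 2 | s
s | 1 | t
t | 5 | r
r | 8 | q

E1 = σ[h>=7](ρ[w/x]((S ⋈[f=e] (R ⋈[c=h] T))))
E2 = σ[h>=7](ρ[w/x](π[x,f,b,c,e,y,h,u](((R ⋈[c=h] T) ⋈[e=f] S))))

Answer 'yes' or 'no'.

E1 subexpression sizes:
  S → 6
  R → 5
  T → 5
  (R ⋈[c=h] T) → 4
  (S ⋈[f=e] (R ⋈[c=h] T)) → 2
  ρ[w/x]((S ⋈[f=e] (R ⋈[c=h] T))) → 2
  σ[h>=7](ρ[w/x]((S ⋈[f=e] (R ⋈[c=h] T)))) → 1
E2 subexpression sizes:
  R → 5
  T → 5
  (R ⋈[c=h] T) → 4
  S → 6
  ((R ⋈[c=h] T) ⋈[e=f] S) → 2
  π[x,f,b,c,e,y,h,u](((R ⋈[c=h] T) ⋈[e=f] S)) → 2
  ρ[w/x](π[x,f,b,c,e,y,h,u](((R ⋈[c=h] T) ⋈[e=f] S))) → 2
  σ[h>=7](ρ[w/x](π[x,f,b,c,e,y,h,u](((R ⋈[c=h] T) ⋈[e=f] S)))) → 1

E1 and E2 produce the same multiset:
w | f | b | c | e | y | h | u
s | 1 | 5 | 8 | 1 | r | 8 | q

yes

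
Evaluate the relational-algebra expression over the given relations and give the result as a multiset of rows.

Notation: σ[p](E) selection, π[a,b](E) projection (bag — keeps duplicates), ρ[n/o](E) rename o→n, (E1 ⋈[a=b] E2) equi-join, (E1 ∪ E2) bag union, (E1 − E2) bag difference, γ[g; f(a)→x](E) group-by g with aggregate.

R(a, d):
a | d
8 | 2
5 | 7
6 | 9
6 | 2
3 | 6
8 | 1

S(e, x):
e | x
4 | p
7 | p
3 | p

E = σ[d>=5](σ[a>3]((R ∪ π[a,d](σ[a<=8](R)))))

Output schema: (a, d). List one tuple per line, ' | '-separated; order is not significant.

Row counts bottom-up:
  R → 6
  R → 6
  σ[a<=8](R) → 6
  π[a,d](σ[a<=8](R)) → 6
  (R ∪ π[a,d](σ[a<=8](R))) → 12
  σ[a>3]((R ∪ π[a,d](σ[a<=8](R)))) → 10
  σ[d>=5](σ[a>3]((R ∪ π[a,d](σ[a<=8](R))))) → 4

== RESULT ==
a | d
5 | 7
5 | 7
6 | 9
6 | 9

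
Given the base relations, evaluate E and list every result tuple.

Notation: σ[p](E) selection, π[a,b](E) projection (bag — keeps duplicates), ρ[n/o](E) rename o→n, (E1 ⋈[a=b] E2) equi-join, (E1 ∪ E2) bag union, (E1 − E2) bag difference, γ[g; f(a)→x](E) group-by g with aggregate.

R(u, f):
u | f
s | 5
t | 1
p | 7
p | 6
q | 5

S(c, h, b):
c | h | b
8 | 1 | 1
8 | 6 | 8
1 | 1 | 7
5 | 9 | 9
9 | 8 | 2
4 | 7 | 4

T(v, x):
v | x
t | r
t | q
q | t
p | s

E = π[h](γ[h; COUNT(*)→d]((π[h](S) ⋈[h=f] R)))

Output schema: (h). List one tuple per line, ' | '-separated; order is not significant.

Row counts bottom-up:
  S → 6
  π[h](S) → 6
  R → 5
  (π[h](S) ⋈[h=f] R) → 4
  γ[h; COUNT(*)→d]((π[h](S) ⋈[h=f] R)) → 3
  π[h](γ[h; COUNT(*)→d]((π[h](S) ⋈[h=f] R))) → 3

== RESULT ==
h
1
6
7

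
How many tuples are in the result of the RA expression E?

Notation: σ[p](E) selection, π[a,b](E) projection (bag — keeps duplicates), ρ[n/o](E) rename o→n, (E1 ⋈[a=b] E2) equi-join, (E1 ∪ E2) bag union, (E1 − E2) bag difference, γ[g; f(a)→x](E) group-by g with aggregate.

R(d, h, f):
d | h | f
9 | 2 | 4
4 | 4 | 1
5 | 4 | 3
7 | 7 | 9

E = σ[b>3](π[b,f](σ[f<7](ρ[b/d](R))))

Per-node cardinality:
  R → 4
  ρ[b/d](R) → 4
  σ[f<7](ρ[b/d](R)) → 3
  π[b,f](σ[f<7](ρ[b/d](R))) → 3
  σ[b>3](π[b,f](σ[f<7](ρ[b/d](R)))) → 3

|E| = 3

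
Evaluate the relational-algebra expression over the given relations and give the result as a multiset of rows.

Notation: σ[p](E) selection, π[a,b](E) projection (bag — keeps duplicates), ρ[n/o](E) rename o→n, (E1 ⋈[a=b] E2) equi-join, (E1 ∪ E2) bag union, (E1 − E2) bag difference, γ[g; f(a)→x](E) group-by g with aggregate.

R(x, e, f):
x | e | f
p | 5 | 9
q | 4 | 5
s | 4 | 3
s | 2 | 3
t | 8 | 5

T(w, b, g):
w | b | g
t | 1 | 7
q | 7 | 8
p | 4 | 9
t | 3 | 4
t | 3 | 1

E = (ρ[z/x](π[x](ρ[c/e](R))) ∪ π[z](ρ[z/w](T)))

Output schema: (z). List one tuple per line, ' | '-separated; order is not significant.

Subexpression sizes:
  R → 5
  ρ[c/e](R) → 5
  π[x](ρ[c/e](R)) → 5
  ρ[z/x](π[x](ρ[c/e](R))) → 5
  T → 5
  ρ[z/w](T) → 5
  π[z](ρ[z/w](T)) → 5
  (ρ[z/x](π[x](ρ[c/e](R))) ∪ π[z](ρ[z/w](T))) → 10

== RESULT ==
z
p
p
q
q
s
s
t
t
t
t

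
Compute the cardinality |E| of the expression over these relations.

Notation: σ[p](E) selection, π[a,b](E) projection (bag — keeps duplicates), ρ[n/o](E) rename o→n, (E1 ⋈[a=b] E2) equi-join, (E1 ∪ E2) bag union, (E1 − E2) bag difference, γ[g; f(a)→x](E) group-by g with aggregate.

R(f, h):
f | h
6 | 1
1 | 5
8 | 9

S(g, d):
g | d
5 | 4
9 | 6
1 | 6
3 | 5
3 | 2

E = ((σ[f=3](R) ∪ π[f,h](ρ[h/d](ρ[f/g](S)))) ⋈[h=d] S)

Subexpression sizes:
  R → 3
  σ[f=3](R) → 0
  S → 5
  ρ[f/g](S) → 5
  ρ[h/d](ρ[f/g](S)) → 5
  π[f,h](ρ[h/d](ρ[f/g](S))) → 5
  (σ[f=3](R) ∪ π[f,h](ρ[h/d](ρ[f/g](S)))) → 5
  S → 5
  ((σ[f=3](R) ∪ π[f,h](ρ[h/d](ρ[f/g](S)))) ⋈[h=d] S) → 7

|E| = 7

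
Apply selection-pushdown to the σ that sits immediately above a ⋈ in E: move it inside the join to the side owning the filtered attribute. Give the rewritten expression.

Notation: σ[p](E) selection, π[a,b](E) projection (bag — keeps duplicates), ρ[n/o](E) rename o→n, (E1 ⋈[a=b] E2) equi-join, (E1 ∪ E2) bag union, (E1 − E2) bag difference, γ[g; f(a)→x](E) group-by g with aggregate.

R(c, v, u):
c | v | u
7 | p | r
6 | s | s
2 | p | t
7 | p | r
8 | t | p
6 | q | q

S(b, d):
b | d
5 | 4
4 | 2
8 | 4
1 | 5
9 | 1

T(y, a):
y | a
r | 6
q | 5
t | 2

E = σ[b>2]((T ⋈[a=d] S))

σ filters on b, owned by the right side.
E' = (T ⋈[a=d] σ[b>2](S))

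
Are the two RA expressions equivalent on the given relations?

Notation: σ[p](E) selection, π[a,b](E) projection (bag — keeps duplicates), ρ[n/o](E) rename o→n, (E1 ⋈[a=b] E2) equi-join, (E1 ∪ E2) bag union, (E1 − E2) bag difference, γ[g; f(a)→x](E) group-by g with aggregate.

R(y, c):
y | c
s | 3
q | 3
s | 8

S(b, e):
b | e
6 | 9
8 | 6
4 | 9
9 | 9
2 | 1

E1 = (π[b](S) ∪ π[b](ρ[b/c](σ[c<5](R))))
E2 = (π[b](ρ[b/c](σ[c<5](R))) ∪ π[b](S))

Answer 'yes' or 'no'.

E1 stepwise |·|:
  S → 5
  π[b](S) → 5
  R → 3
  σ[c<5](R) → 2
  ρ[b/c](σ[c<5](R)) → 2
  π[b](ρ[b/c](σ[c<5](R))) → 2
  (π[b](S) ∪ π[b](ρ[b/c](σ[c<5](R)))) → 7
E2 stepwise |·|:
  R → 3
  σ[c<5](R) → 2
  ρ[b/c](σ[c<5](R)) → 2
  π[b](ρ[b/c](σ[c<5](R))) → 2
  S → 5
  π[b](S) → 5
  (π[b](ρ[b/c](σ[c<5](R))) ∪ π[b](S)) → 7

E1 and E2 produce the same multiset:
b
2
3
3
4
6
8
9

yes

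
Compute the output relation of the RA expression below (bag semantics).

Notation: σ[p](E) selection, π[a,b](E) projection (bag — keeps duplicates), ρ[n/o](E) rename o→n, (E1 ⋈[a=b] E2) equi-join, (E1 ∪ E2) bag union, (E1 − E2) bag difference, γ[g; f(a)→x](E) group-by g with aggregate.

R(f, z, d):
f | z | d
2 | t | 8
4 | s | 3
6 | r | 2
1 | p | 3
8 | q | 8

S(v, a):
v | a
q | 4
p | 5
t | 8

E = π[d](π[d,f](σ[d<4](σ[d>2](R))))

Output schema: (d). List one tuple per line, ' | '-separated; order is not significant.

Per-node cardinality:
  R → 5
  σ[d>2](R) → 4
  σ[d<4](σ[d>2](R)) → 2
  π[d,f](σ[d<4](σ[d>2](R))) → 2
  π[d](π[d,f](σ[d<4](σ[d>2](R)))) → 2

== RESULT ==
d
3
3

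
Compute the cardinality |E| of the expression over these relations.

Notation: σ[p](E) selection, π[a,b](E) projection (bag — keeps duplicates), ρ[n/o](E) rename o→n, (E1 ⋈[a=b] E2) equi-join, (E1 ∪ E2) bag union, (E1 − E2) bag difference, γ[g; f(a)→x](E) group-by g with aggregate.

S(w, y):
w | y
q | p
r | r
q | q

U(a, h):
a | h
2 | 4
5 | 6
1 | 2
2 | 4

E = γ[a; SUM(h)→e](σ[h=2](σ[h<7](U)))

Per-node cardinality:
  U → 4
  σ[h<7](U) → 4
  σ[h=2](σ[h<7](U)) → 1
  γ[a; SUM(h)→e](σ[h=2](σ[h<7](U))) → 1

|E| = 1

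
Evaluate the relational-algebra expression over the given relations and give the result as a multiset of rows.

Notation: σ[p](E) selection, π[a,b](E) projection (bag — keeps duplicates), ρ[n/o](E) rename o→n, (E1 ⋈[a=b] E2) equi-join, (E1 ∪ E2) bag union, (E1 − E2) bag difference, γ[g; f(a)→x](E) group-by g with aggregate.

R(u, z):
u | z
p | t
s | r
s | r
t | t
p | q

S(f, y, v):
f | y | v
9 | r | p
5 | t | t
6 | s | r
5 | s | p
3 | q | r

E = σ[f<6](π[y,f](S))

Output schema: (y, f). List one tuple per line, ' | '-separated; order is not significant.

Row counts bottom-up:
  S → 5
  π[y,f](S) → 5
  σ[f<6](π[y,f](S)) → 3

== RESULT ==
y | f
q | 3
s | 5
t | 5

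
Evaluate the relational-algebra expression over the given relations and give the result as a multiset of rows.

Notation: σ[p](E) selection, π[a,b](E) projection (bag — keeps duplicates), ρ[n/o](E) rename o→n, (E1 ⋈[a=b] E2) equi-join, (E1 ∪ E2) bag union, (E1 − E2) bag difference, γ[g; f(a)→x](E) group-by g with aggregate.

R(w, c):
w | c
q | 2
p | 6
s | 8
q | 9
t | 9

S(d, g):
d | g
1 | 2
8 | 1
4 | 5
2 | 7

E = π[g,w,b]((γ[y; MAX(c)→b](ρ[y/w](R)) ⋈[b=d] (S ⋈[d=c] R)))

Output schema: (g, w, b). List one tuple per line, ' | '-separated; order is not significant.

Per-node cardinality:
  R → 5
  ρ[y/w](R) → 5
  γ[y; MAX(c)→b](ρ[y/w](R)) → 4
  S → 4
  R → 5
  (S ⋈[d=c] R) → 2
  (γ[y; MAX(c)→b](ρ[y/w](R)) ⋈[b=d] (S ⋈[d=c] R)) → 1
  π[g,w,b]((γ[y; MAX(c)→b](ρ[y/w](R)) ⋈[b=d] (S ⋈[d=c] R))) → 1

== RESULT ==
g | w | b
1 | s | 8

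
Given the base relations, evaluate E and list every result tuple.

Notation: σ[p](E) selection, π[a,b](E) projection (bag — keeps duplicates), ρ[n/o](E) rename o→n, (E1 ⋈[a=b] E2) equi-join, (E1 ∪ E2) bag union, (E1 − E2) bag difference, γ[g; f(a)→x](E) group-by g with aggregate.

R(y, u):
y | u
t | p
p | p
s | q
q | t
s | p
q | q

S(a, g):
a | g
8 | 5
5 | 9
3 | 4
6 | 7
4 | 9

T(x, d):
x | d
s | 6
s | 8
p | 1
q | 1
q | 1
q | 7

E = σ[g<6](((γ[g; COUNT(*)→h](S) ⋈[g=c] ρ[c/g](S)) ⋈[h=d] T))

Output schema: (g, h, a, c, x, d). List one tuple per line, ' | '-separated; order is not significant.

Stepwise |·|:
  S → 5
  γ[g; COUNT(*)→h](S) → 4
  S → 5
  ρ[c/g](S) → 5
  (γ[g; COUNT(*)→h](S) ⋈[g=c] ρ[c/g](S)) → 5
  T → 6
  ((γ[g; COUNT(*)→h](S) ⋈[g=c] ρ[c/g](S)) ⋈[h=d] T) → 9
  σ[g<6](((γ[g; COUNT(*)→h](S) ⋈[g=c] ρ[c/g](S)) ⋈[h=d] T)) → 6

== RESULT ==
g | h | a | c | x | d
4 | 1 | 3 | 4 | p | 1
4 | 1 | 3 | 4 | q | 1
4 | 1 | 3 | 4 | q | 1
5 | 1 | 8 | 5 | p | 1
5 | 1 | 8 | 5 | q | 1
5 | 1 | 8 | 5 | q | 1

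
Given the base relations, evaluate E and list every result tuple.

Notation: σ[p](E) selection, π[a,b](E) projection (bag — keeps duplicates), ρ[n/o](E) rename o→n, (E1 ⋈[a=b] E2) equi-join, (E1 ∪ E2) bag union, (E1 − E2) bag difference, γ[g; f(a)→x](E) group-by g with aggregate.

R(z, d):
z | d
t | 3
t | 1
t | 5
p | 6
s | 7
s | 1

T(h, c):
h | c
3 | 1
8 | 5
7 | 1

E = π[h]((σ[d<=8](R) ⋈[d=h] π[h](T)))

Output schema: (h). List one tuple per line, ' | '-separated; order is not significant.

Per-node cardinality:
  R → 6
  σ[d<=8](R) → 6
  T → 3
  π[h](T) → 3
  (σ[d<=8](R) ⋈[d=h] π[h](T)) → 2
  π[h]((σ[d<=8](R) ⋈[d=h] π[h](T))) → 2

== RESULT ==
h
3
7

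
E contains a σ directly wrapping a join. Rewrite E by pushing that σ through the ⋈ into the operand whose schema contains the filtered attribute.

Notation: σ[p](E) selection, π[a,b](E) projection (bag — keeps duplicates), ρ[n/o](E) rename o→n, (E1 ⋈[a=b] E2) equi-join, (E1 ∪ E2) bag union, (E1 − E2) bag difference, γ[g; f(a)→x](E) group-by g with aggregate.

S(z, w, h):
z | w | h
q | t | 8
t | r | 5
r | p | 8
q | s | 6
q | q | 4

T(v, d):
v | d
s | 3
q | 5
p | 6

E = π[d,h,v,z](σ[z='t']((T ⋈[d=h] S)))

σ filters on z, owned by the right side.
E' = π[d,h,v,z]((T ⋈[d=h] σ[z='t'](S)))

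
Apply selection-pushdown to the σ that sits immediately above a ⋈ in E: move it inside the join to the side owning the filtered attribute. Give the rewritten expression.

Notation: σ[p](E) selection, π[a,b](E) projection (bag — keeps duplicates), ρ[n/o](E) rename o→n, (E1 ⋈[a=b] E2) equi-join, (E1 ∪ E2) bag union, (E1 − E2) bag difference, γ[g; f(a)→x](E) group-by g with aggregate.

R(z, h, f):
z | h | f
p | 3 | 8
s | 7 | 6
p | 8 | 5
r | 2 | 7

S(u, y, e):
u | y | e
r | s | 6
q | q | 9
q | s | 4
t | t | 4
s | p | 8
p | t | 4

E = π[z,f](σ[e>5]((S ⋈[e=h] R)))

σ filters on e, owned by the left side.
E' = π[z,f]((σ[e>5](S) ⋈[e=h] R))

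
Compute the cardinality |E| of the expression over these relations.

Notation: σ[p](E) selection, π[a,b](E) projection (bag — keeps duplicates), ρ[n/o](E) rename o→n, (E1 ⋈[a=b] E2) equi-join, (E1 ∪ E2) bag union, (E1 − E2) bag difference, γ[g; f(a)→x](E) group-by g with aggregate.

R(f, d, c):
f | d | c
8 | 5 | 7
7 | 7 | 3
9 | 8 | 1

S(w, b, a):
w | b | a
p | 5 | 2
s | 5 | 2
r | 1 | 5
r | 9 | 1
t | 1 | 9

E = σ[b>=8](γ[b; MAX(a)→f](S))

Subexpression sizes:
  S → 5
  γ[b; MAX(a)→f](S) → 3
  σ[b>=8](γ[b; MAX(a)→f](S)) → 1

|E| = 1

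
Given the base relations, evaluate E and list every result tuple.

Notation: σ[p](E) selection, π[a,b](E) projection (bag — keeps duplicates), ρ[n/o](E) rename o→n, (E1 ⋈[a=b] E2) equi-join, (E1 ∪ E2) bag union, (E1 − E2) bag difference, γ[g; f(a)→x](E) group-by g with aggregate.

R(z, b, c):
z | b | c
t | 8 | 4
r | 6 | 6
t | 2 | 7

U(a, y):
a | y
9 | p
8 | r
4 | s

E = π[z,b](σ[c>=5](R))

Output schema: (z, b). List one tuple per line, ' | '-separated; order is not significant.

Stepwise |·|:
  R → 3
  σ[c>=5](R) → 2
  π[z,b](σ[c>=5](R)) → 2

== RESULT ==
z | b
r | 6
t | 2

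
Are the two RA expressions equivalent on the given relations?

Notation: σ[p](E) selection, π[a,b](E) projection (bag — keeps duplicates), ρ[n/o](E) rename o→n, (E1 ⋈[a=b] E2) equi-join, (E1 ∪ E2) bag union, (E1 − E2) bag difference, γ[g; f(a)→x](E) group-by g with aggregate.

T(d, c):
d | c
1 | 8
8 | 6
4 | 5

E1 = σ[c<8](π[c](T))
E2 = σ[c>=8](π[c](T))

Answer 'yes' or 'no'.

E1 subexpression sizes:
  T → 3
  π[c](T) → 3
  σ[c<8](π[c](T)) → 2
E2 subexpression sizes:
  T → 3
  π[c](T) → 3
  σ[c>=8](π[c](T)) → 1

E1 result:
c
5
6
E2 result:
c
8
Witness: (6,) appears 1× in E1 but 0× in E2.

no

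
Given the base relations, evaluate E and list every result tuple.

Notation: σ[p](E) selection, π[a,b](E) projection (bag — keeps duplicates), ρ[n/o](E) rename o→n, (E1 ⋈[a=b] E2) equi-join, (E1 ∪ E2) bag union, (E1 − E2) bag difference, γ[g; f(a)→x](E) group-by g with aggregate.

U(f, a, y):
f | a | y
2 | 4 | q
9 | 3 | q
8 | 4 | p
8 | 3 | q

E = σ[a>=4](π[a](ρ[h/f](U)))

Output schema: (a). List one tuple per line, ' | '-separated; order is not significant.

Row counts bottom-up:
  U → 4
  ρ[h/f](U) → 4
  π[a](ρ[h/f](U)) → 4
  σ[a>=4](π[a](ρ[h/f](U))) → 2

== RESULT ==
a
4
4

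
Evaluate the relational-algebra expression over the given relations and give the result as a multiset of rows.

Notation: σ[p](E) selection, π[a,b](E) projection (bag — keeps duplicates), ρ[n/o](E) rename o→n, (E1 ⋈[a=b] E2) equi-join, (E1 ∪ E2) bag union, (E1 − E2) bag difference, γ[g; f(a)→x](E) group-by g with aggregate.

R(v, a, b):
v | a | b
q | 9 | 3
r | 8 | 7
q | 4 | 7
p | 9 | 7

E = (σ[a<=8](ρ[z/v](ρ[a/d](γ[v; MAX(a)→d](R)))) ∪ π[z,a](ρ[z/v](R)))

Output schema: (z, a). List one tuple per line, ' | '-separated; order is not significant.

Stepwise |·|:
  R → 4
  γ[v; MAX(a)→d](R) → 3
  ρ[a/d](γ[v; MAX(a)→d](R)) → 3
  ρ[z/v](ρ[a/d](γ[v; MAX(a)→d](R))) → 3
  σ[a<=8](ρ[z/v](ρ[a/d](γ[v; MAX(a)→d](R)))) → 1
  R → 4
  ρ[z/v](R) → 4
  π[z,a](ρ[z/v](R)) → 4
  (σ[a<=8](ρ[z/v](ρ[a/d](γ[v; MAX(a)→d](R)))) ∪ π[z,a](ρ[z/v](R))) → 5

== RESULT ==
z | a
p | 9
q | 4
q | 9
r | 8
r | 8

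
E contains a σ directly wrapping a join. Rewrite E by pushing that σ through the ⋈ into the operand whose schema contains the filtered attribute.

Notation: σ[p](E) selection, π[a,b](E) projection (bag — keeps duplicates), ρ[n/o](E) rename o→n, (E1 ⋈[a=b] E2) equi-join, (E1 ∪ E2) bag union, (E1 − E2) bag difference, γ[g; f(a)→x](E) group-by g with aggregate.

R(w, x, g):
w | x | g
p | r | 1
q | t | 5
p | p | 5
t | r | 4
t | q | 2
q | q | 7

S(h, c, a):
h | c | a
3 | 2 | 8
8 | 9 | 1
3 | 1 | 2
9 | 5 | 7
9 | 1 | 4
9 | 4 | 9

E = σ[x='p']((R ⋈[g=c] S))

σ filters on x, owned by the left side.
E' = (σ[x='p'](R) ⋈[g=c] S)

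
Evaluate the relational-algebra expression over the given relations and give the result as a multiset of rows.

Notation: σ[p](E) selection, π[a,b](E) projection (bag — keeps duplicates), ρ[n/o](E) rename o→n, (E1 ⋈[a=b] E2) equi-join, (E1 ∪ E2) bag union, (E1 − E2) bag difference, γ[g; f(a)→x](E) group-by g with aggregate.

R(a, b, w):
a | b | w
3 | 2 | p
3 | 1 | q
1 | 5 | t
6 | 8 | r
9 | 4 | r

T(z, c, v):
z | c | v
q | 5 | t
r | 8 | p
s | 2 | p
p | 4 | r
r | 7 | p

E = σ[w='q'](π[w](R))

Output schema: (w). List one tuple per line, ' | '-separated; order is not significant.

Subexpression sizes:
  R → 5
  π[w](R) → 5
  σ[w='q'](π[w](R)) → 1

== RESULT ==
w
q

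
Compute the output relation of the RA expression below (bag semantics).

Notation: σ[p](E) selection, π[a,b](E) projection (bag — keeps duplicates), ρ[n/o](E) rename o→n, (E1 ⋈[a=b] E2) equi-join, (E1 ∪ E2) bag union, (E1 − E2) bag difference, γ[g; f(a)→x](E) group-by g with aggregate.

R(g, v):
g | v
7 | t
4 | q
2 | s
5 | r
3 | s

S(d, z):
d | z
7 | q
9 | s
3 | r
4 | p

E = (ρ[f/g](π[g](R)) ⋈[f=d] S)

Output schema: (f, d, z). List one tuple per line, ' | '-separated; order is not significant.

Per-node cardinality:
  R → 5
  π[g](R) → 5
  ρ[f/g](π[g](R)) → 5
  S → 4
  (ρ[f/g](π[g](R)) ⋈[f=d] S) → 3

== RESULT ==
f | d | z
3 | 3 | r
4 | 4 | p
7 | 7 | q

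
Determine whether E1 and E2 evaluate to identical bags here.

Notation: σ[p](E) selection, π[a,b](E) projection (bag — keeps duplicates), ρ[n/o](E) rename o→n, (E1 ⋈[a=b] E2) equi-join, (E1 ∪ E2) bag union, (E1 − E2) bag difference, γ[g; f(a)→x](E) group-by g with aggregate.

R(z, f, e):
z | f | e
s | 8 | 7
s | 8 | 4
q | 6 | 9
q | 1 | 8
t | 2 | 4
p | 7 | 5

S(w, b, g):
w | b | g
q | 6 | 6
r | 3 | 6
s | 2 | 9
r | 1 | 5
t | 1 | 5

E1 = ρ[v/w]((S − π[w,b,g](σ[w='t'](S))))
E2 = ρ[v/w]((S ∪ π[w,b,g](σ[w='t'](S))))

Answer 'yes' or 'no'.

E1 subexpression sizes:
  S → 5
  S → 5
  σ[w='t'](S) → 1
  π[w,b,g](σ[w='t'](S)) → 1
  (S − π[w,b,g](σ[w='t'](S))) → 4
  ρ[v/w]((S − π[w,b,g](σ[w='t'](S)))) → 4
E2 subexpression sizes:
  S → 5
  S → 5
  σ[w='t'](S) → 1
  π[w,b,g](σ[w='t'](S)) → 1
  (S ∪ π[w,b,g](σ[w='t'](S))) → 6
  ρ[v/w]((S ∪ π[w,b,g](σ[w='t'](S)))) → 6

E1 result:
v | b | g
q | 6 | 6
r | 1 | 5
r | 3 | 6
s | 2 | 9
E2 result:
v | b | g
q | 6 | 6
r | 1 | 5
r | 3 | 6
s | 2 | 9
t | 1 | 5
t | 1 | 5
Witness: ('t', 1, 5) appears 0× in E1 but 2× in E2.

no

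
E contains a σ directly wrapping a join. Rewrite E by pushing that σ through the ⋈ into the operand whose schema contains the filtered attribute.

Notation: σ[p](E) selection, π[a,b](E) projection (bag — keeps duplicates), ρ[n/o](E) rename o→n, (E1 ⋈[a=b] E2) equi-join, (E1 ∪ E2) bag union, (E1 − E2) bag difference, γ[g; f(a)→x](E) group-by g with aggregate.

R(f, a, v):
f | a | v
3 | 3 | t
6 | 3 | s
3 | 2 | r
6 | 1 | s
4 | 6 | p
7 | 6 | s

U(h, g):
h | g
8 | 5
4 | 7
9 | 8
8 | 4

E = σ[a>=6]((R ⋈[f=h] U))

σ filters on a, owned by the left side.
E' = (σ[a>=6](R) ⋈[f=h] U)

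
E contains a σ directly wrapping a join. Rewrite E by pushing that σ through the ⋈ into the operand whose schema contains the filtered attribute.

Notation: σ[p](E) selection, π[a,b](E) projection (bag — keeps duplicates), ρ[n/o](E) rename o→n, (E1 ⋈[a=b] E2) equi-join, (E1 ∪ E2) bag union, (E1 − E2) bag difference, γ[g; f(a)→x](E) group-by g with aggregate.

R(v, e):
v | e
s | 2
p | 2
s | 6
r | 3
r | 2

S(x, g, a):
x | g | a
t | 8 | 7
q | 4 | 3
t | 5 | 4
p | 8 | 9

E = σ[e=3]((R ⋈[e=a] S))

σ filters on e, owned by the left side.
E' = (σ[e=3](R) ⋈[e=a] S)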